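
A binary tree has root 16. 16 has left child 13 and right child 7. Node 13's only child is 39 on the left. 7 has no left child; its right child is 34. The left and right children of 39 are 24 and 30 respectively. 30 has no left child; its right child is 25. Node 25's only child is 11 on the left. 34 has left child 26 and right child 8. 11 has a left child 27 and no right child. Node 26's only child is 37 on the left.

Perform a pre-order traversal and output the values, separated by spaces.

16 13 39 24 30 25 11 27 7 34 26 37 8

Pre-order visits the node, then its left subtree, then its right subtree.
Visit 16.
At 16: go left to 13.
  Visit 13.
  At 13: go left to 39.
    Visit 39.
    At 39: go left to 24.
      24 is a leaf — visit 24.
    At 39: go right to 30.
      Visit 30.
      At 30: no left child.
      At 30: go right to 25.
        Visit 25.
        At 25: go left to 11.
          Visit 11.
          At 11: go left to 27.
            27 is a leaf — visit 27.
          At 11: no right child.
        At 25: no right child.
  At 13: no right child.
At 16: go right to 7.
  Visit 7.
  At 7: no left child.
  At 7: go right to 34.
    Visit 34.
    At 34: go left to 26.
      Visit 26.
      At 26: go left to 37.
        37 is a leaf — visit 37.
      At 26: no right child.
    At 34: go right to 8.
      8 is a leaf — visit 8.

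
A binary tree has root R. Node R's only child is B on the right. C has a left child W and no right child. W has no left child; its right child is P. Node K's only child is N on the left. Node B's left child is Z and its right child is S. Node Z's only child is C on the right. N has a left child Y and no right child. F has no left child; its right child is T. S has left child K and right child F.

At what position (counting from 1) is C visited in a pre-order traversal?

Pre-order visits the node, then its left subtree, then its right subtree.
Visit R.
At R: no left child.
At R: go right to B.
  Visit B.
  At B: go left to Z.
    Visit Z.
    At Z: no left child.
    At Z: go right to C.
      Visit C.
      At C: go left to W.
        Visit W.
        At W: no left child.
        At W: go right to P.
          P is a leaf — visit P.
      At C: no right child.
  At B: go right to S.
    Visit S.
    At S: go left to K.
      Visit K.
      At K: go left to N.
        Visit N.
        At N: go left to Y.
          Y is a leaf — visit Y.
        At N: no right child.
      At K: no right child.
    At S: go right to F.
      Visit F.
      At F: no left child.
      At F: go right to T.
        T is a leaf — visit T.
Full pre-order sequence: R, B, Z, C, W, P, S, K, N, Y, F, T.

4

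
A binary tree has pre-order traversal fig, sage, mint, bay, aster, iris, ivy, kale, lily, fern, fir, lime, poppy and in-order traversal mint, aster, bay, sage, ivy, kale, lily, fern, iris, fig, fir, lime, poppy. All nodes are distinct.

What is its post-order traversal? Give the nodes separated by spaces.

The first element of pre-order is the root; it splits in-order into left and right subtrees.
Root fig: left subtree has 9 nodes {mint, aster, bay, sage, ivy, kale, lily, fern, iris}, right has 3 {fir, lime, poppy}.
  Root sage: left subtree has 3 nodes {mint, aster, bay}, right has 5 {ivy, kale, lily, fern, iris}.
    Root mint: left subtree has 0 nodes { }, right has 2 {aster, bay}.
      Root bay: left subtree has 1 node {aster}, right has 0 { }.
    Root iris: left subtree has 4 nodes {ivy, kale, lily, fern}, right has 0 { }.
      Root ivy: left subtree has 0 nodes { }, right has 3 {kale, lily, fern}.
        Root kale: left subtree has 0 nodes { }, right has 2 {lily, fern}.
          Root lily: left subtree has 0 nodes { }, right has 1 {fern}.
  Root fir: left subtree has 0 nodes { }, right has 2 {lime, poppy}.
    Root lime: left subtree has 0 nodes { }, right has 1 {poppy}.

aster bay mint fern lily kale ivy iris sage poppy lime fir fig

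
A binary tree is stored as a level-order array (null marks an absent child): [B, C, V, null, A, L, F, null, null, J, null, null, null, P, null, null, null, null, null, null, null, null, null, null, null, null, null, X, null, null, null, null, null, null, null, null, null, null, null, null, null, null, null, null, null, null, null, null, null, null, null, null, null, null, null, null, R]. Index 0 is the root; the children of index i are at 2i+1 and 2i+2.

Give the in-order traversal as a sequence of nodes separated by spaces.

C J A B L V X R P F

In-order visits the left subtree, then the node, then the right subtree.
At B: go left to C.
  At C: no left child.
  Visit C.
  At C: go right to A.
    At A: go left to J.
      J is a leaf — visit J.
    Visit A.
    At A: no right child.
Visit B.
At B: go right to V.
  At V: go left to L.
    L is a leaf — visit L.
  Visit V.
  At V: go right to F.
    At F: go left to P.
      At P: go left to X.
        At X: no left child.
        Visit X.
        At X: go right to R.
          R is a leaf — visit R.
      Visit P.
      At P: no right child.
    Visit F.
    At F: no right child.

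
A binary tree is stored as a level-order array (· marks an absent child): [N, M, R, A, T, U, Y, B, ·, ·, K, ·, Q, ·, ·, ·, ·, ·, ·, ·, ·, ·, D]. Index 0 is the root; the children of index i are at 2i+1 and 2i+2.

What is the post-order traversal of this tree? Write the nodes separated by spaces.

B A D K T M Q U Y R N

Post-order visits the left subtree, then the right subtree, then the node.
At N: go left to M.
  At M: go left to A.
    At A: go left to B.
      B is a leaf — visit B.
    At A: no right child.
    Visit A.
  At M: go right to T.
    At T: no left child.
    At T: go right to K.
      At K: no left child.
      At K: go right to D.
        D is a leaf — visit D.
      Visit K.
    Visit T.
  Visit M.
At N: go right to R.
  At R: go left to U.
    At U: no left child.
    At U: go right to Q.
      Q is a leaf — visit Q.
    Visit U.
  At R: go right to Y.
    Y is a leaf — visit Y.
  Visit R.
Visit N.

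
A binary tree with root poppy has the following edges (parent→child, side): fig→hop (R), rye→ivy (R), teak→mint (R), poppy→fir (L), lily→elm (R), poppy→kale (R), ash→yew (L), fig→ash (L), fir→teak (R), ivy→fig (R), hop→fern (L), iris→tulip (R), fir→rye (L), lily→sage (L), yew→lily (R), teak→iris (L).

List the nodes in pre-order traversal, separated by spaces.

Pre-order visits the node, then its left subtree, then its right subtree.
Visit poppy.
At poppy: go left to fir.
  Visit fir.
  At fir: go left to rye.
    Visit rye.
    At rye: no left child.
    At rye: go right to ivy.
      Visit ivy.
      At ivy: no left child.
      At ivy: go right to fig.
        Visit fig.
        At fig: go left to ash.
          Visit ash.
          At ash: go left to yew.
            Visit yew.
            At yew: no left child.
            At yew: go right to lily.
              Visit lily.
              At lily: go left to sage.
                sage is a leaf — visit sage.
              At lily: go right to elm.
                elm is a leaf — visit elm.
          At ash: no right child.
        At fig: go right to hop.
          Visit hop.
          At hop: go left to fern.
            fern is a leaf — visit fern.
          At hop: no right child.
  At fir: go right to teak.
    Visit teak.
    At teak: go left to iris.
      Visit iris.
      At iris: no left child.
      At iris: go right to tulip.
        tulip is a leaf — visit tulip.
    At teak: go right to mint.
      mint is a leaf — visit mint.
At poppy: go right to kale.
  kale is a leaf — visit kale.

poppy fir rye ivy fig ash yew lily sage elm hop fern teak iris tulip mint kale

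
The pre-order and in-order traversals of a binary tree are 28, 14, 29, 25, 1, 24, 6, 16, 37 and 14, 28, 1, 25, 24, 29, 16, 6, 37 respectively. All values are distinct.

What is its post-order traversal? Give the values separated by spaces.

14 1 24 25 16 37 6 29 28

The first element of pre-order is the root; it splits in-order into left and right subtrees.
Root 28: left subtree has 1 node {14}, right has 7 {1, 25, 24, 29, 16, 6, 37}.
  Root 29: left subtree has 3 nodes {1, 25, 24}, right has 3 {16, 6, 37}.
    Root 25: left subtree has 1 node {1}, right has 1 {24}.
    Root 6: left subtree has 1 node {16}, right has 1 {37}.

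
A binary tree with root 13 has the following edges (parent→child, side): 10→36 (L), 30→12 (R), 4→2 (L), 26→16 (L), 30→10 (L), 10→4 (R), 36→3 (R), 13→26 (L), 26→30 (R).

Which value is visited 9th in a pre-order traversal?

Pre-order visits the node, then its left subtree, then its right subtree.
Visit 13.
At 13: go left to 26.
  Visit 26.
  At 26: go left to 16.
    16 is a leaf — visit 16.
  At 26: go right to 30.
    Visit 30.
    At 30: go left to 10.
      Visit 10.
      At 10: go left to 36.
        Visit 36.
        At 36: no left child.
        At 36: go right to 3.
          3 is a leaf — visit 3.
      At 10: go right to 4.
        Visit 4.
        At 4: go left to 2.
          2 is a leaf — visit 2.
        At 4: no right child.
    At 30: go right to 12.
      12 is a leaf — visit 12.
At 13: no right child.
Full pre-order sequence: 13, 26, 16, 30, 10, 36, 3, 4, 2, 12.

2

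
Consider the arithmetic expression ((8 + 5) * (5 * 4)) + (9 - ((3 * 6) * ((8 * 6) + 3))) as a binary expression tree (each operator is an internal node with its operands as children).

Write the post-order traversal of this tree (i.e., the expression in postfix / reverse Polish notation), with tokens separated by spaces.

8 5 + 5 4 * * 9 3 6 * 8 6 * 3 + * - +

Post-order on an expression tree gives postfix notation: for each operator, emit left operand, right operand, then the operator.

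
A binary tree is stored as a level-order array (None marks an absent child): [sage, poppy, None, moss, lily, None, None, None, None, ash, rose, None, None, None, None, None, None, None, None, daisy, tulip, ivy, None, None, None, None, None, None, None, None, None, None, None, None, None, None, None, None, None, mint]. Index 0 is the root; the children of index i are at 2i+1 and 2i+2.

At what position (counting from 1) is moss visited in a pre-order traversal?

3

Pre-order visits the node, then its left subtree, then its right subtree.
Visit sage.
At sage: go left to poppy.
  Visit poppy.
  At poppy: go left to moss.
    moss is a leaf — visit moss.
  At poppy: go right to lily.
    Visit lily.
    At lily: go left to ash.
      Visit ash.
      At ash: go left to daisy.
        Visit daisy.
        At daisy: go left to mint.
          mint is a leaf — visit mint.
        At daisy: no right child.
      At ash: go right to tulip.
        tulip is a leaf — visit tulip.
    At lily: go right to rose.
      Visit rose.
      At rose: go left to ivy.
        ivy is a leaf — visit ivy.
      At rose: no right child.
At sage: no right child.
Full pre-order sequence: sage, poppy, moss, lily, ash, daisy, mint, tulip, rose, ivy.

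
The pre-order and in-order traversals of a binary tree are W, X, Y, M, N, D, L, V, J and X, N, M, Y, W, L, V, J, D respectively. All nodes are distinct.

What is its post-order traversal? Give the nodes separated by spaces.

N M Y X J V L D W

The first element of pre-order is the root; it splits in-order into left and right subtrees.
Root W: left subtree has 4 nodes {X, N, M, Y}, right has 4 {L, V, J, D}.
  Root X: left subtree has 0 nodes { }, right has 3 {N, M, Y}.
    Root Y: left subtree has 2 nodes {N, M}, right has 0 { }.
      Root M: left subtree has 1 node {N}, right has 0 { }.
  Root D: left subtree has 3 nodes {L, V, J}, right has 0 { }.
    Root L: left subtree has 0 nodes { }, right has 2 {V, J}.
      Root V: left subtree has 0 nodes { }, right has 1 {J}.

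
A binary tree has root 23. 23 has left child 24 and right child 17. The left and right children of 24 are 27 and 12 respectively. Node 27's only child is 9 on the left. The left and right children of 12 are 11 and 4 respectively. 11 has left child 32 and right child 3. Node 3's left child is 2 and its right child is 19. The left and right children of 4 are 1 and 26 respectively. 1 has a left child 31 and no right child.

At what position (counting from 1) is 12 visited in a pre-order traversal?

Pre-order visits the node, then its left subtree, then its right subtree.
Visit 23.
At 23: go left to 24.
  Visit 24.
  At 24: go left to 27.
    Visit 27.
    At 27: go left to 9.
      9 is a leaf — visit 9.
    At 27: no right child.
  At 24: go right to 12.
    Visit 12.
    At 12: go left to 11.
      Visit 11.
      At 11: go left to 32.
        32 is a leaf — visit 32.
      At 11: go right to 3.
        Visit 3.
        At 3: go left to 2.
          2 is a leaf — visit 2.
        At 3: go right to 19.
          19 is a leaf — visit 19.
    At 12: go right to 4.
      Visit 4.
      At 4: go left to 1.
        Visit 1.
        At 1: go left to 31.
          31 is a leaf — visit 31.
        At 1: no right child.
      At 4: go right to 26.
        26 is a leaf — visit 26.
At 23: go right to 17.
  17 is a leaf — visit 17.
Full pre-order sequence: 23, 24, 27, 9, 12, 11, 32, 3, 2, 19, 4, 1, 31, 26, 17.

5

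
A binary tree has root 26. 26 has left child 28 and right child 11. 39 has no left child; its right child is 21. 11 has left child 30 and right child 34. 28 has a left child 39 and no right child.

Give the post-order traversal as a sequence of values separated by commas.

21, 39, 28, 30, 34, 11, 26

Post-order visits the left subtree, then the right subtree, then the node.
At 26: go left to 28.
  At 28: go left to 39.
    At 39: no left child.
    At 39: go right to 21.
      21 is a leaf — visit 21.
    Visit 39.
  At 28: no right child.
  Visit 28.
At 26: go right to 11.
  At 11: go left to 30.
    30 is a leaf — visit 30.
  At 11: go right to 34.
    34 is a leaf — visit 34.
  Visit 11.
Visit 26.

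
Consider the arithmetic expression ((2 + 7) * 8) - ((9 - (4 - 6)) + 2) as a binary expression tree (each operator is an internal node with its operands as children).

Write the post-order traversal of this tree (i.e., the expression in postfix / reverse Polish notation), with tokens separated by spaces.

Post-order on an expression tree gives postfix notation: for each operator, emit left operand, right operand, then the operator.

2 7 + 8 * 9 4 6 - - 2 + -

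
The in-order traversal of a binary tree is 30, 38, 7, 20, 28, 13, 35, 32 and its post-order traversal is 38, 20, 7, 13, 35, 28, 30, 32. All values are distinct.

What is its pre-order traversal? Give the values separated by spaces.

32 30 28 7 38 20 35 13

The last element of post-order is the root; it splits in-order into left and right subtrees.
Root 32: left subtree has 7 nodes {30, 38, 7, 20, 28, 13, 35}, right has 0 { }.
  Root 30: left subtree has 0 nodes { }, right has 6 {38, 7, 20, 28, 13, 35}.
    Root 28: left subtree has 3 nodes {38, 7, 20}, right has 2 {13, 35}.
      Root 7: left subtree has 1 node {38}, right has 1 {20}.
      Root 35: left subtree has 1 node {13}, right has 0 { }.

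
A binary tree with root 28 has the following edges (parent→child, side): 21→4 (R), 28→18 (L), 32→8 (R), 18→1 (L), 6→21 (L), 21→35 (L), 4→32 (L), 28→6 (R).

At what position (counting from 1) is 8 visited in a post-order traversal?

4

Post-order visits the left subtree, then the right subtree, then the node.
At 28: go left to 18.
  At 18: go left to 1.
    1 is a leaf — visit 1.
  At 18: no right child.
  Visit 18.
At 28: go right to 6.
  At 6: go left to 21.
    At 21: go left to 35.
      35 is a leaf — visit 35.
    At 21: go right to 4.
      At 4: go left to 32.
        At 32: no left child.
        At 32: go right to 8.
          8 is a leaf — visit 8.
        Visit 32.
      At 4: no right child.
      Visit 4.
    Visit 21.
  At 6: no right child.
  Visit 6.
Visit 28.
Full post-order sequence: 1, 18, 35, 8, 32, 4, 21, 6, 28.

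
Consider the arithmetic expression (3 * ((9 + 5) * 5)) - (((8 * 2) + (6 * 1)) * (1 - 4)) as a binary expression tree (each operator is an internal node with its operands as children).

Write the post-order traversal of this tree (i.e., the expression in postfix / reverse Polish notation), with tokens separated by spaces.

Post-order on an expression tree gives postfix notation: for each operator, emit left operand, right operand, then the operator.

3 9 5 + 5 * * 8 2 * 6 1 * + 1 4 - * -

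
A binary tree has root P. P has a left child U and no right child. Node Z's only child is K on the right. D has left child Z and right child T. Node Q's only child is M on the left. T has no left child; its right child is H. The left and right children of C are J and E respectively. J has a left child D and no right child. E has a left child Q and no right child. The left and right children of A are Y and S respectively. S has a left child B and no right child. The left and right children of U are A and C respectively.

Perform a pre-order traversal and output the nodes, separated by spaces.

P U A Y S B C J D Z K T H E Q M

Pre-order visits the node, then its left subtree, then its right subtree.
Visit P.
At P: go left to U.
  Visit U.
  At U: go left to A.
    Visit A.
    At A: go left to Y.
      Y is a leaf — visit Y.
    At A: go right to S.
      Visit S.
      At S: go left to B.
        B is a leaf — visit B.
      At S: no right child.
  At U: go right to C.
    Visit C.
    At C: go left to J.
      Visit J.
      At J: go left to D.
        Visit D.
        At D: go left to Z.
          Visit Z.
          At Z: no left child.
          At Z: go right to K.
            K is a leaf — visit K.
        At D: go right to T.
          Visit T.
          At T: no left child.
          At T: go right to H.
            H is a leaf — visit H.
      At J: no right child.
    At C: go right to E.
      Visit E.
      At E: go left to Q.
        Visit Q.
        At Q: go left to M.
          M is a leaf — visit M.
        At Q: no right child.
      At E: no right child.
At P: no right child.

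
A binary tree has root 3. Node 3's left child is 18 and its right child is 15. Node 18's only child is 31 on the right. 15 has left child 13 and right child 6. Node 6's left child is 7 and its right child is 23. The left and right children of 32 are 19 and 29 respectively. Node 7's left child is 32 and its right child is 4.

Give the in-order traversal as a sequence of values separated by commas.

In-order visits the left subtree, then the node, then the right subtree.
At 3: go left to 18.
  At 18: no left child.
  Visit 18.
  At 18: go right to 31.
    31 is a leaf — visit 31.
Visit 3.
At 3: go right to 15.
  At 15: go left to 13.
    13 is a leaf — visit 13.
  Visit 15.
  At 15: go right to 6.
    At 6: go left to 7.
      At 7: go left to 32.
        At 32: go left to 19.
          19 is a leaf — visit 19.
        Visit 32.
        At 32: go right to 29.
          29 is a leaf — visit 29.
      Visit 7.
      At 7: go right to 4.
        4 is a leaf — visit 4.
    Visit 6.
    At 6: go right to 23.
      23 is a leaf — visit 23.

18, 31, 3, 13, 15, 19, 32, 29, 7, 4, 6, 23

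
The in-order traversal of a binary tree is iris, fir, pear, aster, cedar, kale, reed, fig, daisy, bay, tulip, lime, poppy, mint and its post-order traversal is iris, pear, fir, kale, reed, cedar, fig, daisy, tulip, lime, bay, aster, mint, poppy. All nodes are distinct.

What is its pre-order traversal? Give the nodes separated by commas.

The last element of post-order is the root; it splits in-order into left and right subtrees.
Root poppy: left subtree has 12 nodes {iris, fir, pear, aster, cedar, kale, reed, fig, daisy, bay, tulip, lime}, right has 1 {mint}.
  Root aster: left subtree has 3 nodes {iris, fir, pear}, right has 8 {cedar, kale, reed, fig, daisy, bay, tulip, lime}.
    Root fir: left subtree has 1 node {iris}, right has 1 {pear}.
    Root bay: left subtree has 5 nodes {cedar, kale, reed, fig, daisy}, right has 2 {tulip, lime}.
      Root daisy: left subtree has 4 nodes {cedar, kale, reed, fig}, right has 0 { }.
        Root fig: left subtree has 3 nodes {cedar, kale, reed}, right has 0 { }.
          Root cedar: left subtree has 0 nodes { }, right has 2 {kale, reed}.
            Root reed: left subtree has 1 node {kale}, right has 0 { }.
      Root lime: left subtree has 1 node {tulip}, right has 0 { }.

poppy, aster, fir, iris, pear, bay, daisy, fig, cedar, reed, kale, lime, tulip, mint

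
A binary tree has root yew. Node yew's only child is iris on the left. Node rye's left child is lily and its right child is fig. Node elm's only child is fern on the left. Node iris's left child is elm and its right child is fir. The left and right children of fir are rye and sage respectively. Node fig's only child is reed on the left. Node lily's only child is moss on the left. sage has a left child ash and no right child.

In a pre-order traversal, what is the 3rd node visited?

Pre-order visits the node, then its left subtree, then its right subtree.
Visit yew.
At yew: go left to iris.
  Visit iris.
  At iris: go left to elm.
    Visit elm.
    At elm: go left to fern.
      fern is a leaf — visit fern.
    At elm: no right child.
  At iris: go right to fir.
    Visit fir.
    At fir: go left to rye.
      Visit rye.
      At rye: go left to lily.
        Visit lily.
        At lily: go left to moss.
          moss is a leaf — visit moss.
        At lily: no right child.
      At rye: go right to fig.
        Visit fig.
        At fig: go left to reed.
          reed is a leaf — visit reed.
        At fig: no right child.
    At fir: go right to sage.
      Visit sage.
      At sage: go left to ash.
        ash is a leaf — visit ash.
      At sage: no right child.
At yew: no right child.
Full pre-order sequence: yew, iris, elm, fern, fir, rye, lily, moss, fig, reed, sage, ash.

elm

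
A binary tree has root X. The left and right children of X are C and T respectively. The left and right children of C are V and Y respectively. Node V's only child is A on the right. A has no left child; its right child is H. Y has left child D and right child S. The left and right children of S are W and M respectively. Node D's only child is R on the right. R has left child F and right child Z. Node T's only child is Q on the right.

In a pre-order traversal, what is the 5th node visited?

H

Pre-order visits the node, then its left subtree, then its right subtree.
Visit X.
At X: go left to C.
  Visit C.
  At C: go left to V.
    Visit V.
    At V: no left child.
    At V: go right to A.
      Visit A.
      At A: no left child.
      At A: go right to H.
        H is a leaf — visit H.
  At C: go right to Y.
    Visit Y.
    At Y: go left to D.
      Visit D.
      At D: no left child.
      At D: go right to R.
        Visit R.
        At R: go left to F.
          F is a leaf — visit F.
        At R: go right to Z.
          Z is a leaf — visit Z.
    At Y: go right to S.
      Visit S.
      At S: go left to W.
        W is a leaf — visit W.
      At S: go right to M.
        M is a leaf — visit M.
At X: go right to T.
  Visit T.
  At T: no left child.
  At T: go right to Q.
    Q is a leaf — visit Q.
Full pre-order sequence: X, C, V, A, H, Y, D, R, F, Z, S, W, M, T, Q.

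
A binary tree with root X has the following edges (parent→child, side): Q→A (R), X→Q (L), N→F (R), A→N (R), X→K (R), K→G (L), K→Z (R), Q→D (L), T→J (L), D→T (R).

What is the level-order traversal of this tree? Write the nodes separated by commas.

Level-order visits nodes level by level from the root, left to right within each level.
Level 0: X
Level 1: Q, K
Level 2: D, A, G, Z
Level 3: T, N
Level 4: J, F

X, Q, K, D, A, G, Z, T, N, J, F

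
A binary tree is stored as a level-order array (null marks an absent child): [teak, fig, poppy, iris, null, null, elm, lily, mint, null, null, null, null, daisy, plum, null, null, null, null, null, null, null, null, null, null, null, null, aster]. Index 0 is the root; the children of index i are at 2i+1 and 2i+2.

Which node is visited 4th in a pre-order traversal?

Pre-order visits the node, then its left subtree, then its right subtree.
Visit teak.
At teak: go left to fig.
  Visit fig.
  At fig: go left to iris.
    Visit iris.
    At iris: go left to lily.
      lily is a leaf — visit lily.
    At iris: go right to mint.
      mint is a leaf — visit mint.
  At fig: no right child.
At teak: go right to poppy.
  Visit poppy.
  At poppy: no left child.
  At poppy: go right to elm.
    Visit elm.
    At elm: go left to daisy.
      Visit daisy.
      At daisy: go left to aster.
        aster is a leaf — visit aster.
      At daisy: no right child.
    At elm: go right to plum.
      plum is a leaf — visit plum.
Full pre-order sequence: teak, fig, iris, lily, mint, poppy, elm, daisy, aster, plum.

lily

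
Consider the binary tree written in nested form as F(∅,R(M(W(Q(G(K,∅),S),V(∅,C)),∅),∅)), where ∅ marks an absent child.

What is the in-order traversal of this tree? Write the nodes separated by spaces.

F K G Q S W V C M R

In-order visits the left subtree, then the node, then the right subtree.
At F: no left child.
Visit F.
At F: go right to R.
  At R: go left to M.
    At M: go left to W.
      At W: go left to Q.
        At Q: go left to G.
          At G: go left to K.
            K is a leaf — visit K.
          Visit G.
          At G: no right child.
        Visit Q.
        At Q: go right to S.
          S is a leaf — visit S.
      Visit W.
      At W: go right to V.
        At V: no left child.
        Visit V.
        At V: go right to C.
          C is a leaf — visit C.
    Visit M.
    At M: no right child.
  Visit R.
  At R: no right child.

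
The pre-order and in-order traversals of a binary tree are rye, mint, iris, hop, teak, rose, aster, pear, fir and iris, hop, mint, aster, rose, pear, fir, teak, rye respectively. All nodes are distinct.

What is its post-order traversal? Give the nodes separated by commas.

The first element of pre-order is the root; it splits in-order into left and right subtrees.
Root rye: left subtree has 8 nodes {iris, hop, mint, aster, rose, pear, fir, teak}, right has 0 { }.
  Root mint: left subtree has 2 nodes {iris, hop}, right has 5 {aster, rose, pear, fir, teak}.
    Root iris: left subtree has 0 nodes { }, right has 1 {hop}.
    Root teak: left subtree has 4 nodes {aster, rose, pear, fir}, right has 0 { }.
      Root rose: left subtree has 1 node {aster}, right has 2 {pear, fir}.
        Root pear: left subtree has 0 nodes { }, right has 1 {fir}.

hop, iris, aster, fir, pear, rose, teak, mint, rye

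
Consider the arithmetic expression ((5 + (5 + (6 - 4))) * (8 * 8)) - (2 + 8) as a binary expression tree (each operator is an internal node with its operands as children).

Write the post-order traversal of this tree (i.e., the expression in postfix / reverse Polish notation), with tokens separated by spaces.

5 5 6 4 - + + 8 8 * * 2 8 + -

Post-order on an expression tree gives postfix notation: for each operator, emit left operand, right operand, then the operator.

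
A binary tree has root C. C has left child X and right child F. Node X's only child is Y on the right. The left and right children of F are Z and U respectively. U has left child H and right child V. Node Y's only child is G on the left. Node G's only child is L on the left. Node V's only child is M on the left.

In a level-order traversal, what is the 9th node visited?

V

Level-order visits nodes level by level from the root, left to right within each level.
Level 0: C
Level 1: X, F
Level 2: Y, Z, U
Level 3: G, H, V
Level 4: L, M
Full level-order sequence: C, X, F, Y, Z, U, G, H, V, L, M.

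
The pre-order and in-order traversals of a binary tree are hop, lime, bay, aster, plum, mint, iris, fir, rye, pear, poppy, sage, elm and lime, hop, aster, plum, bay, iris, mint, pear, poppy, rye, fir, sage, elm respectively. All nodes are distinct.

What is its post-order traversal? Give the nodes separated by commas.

lime, plum, aster, iris, poppy, pear, rye, elm, sage, fir, mint, bay, hop

The first element of pre-order is the root; it splits in-order into left and right subtrees.
Root hop: left subtree has 1 node {lime}, right has 11 {aster, plum, bay, iris, mint, pear, poppy, rye, fir, sage, elm}.
  Root bay: left subtree has 2 nodes {aster, plum}, right has 8 {iris, mint, pear, poppy, rye, fir, sage, elm}.
    Root aster: left subtree has 0 nodes { }, right has 1 {plum}.
    Root mint: left subtree has 1 node {iris}, right has 6 {pear, poppy, rye, fir, sage, elm}.
      Root fir: left subtree has 3 nodes {pear, poppy, rye}, right has 2 {sage, elm}.
        Root rye: left subtree has 2 nodes {pear, poppy}, right has 0 { }.
          Root pear: left subtree has 0 nodes { }, right has 1 {poppy}.
        Root sage: left subtree has 0 nodes { }, right has 1 {elm}.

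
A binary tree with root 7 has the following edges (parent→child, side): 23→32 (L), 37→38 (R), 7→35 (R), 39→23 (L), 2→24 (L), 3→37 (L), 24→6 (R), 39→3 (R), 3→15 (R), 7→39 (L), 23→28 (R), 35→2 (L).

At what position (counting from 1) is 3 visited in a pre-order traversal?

6

Pre-order visits the node, then its left subtree, then its right subtree.
Visit 7.
At 7: go left to 39.
  Visit 39.
  At 39: go left to 23.
    Visit 23.
    At 23: go left to 32.
      32 is a leaf — visit 32.
    At 23: go right to 28.
      28 is a leaf — visit 28.
  At 39: go right to 3.
    Visit 3.
    At 3: go left to 37.
      Visit 37.
      At 37: no left child.
      At 37: go right to 38.
        38 is a leaf — visit 38.
    At 3: go right to 15.
      15 is a leaf — visit 15.
At 7: go right to 35.
  Visit 35.
  At 35: go left to 2.
    Visit 2.
    At 2: go left to 24.
      Visit 24.
      At 24: no left child.
      At 24: go right to 6.
        6 is a leaf — visit 6.
    At 2: no right child.
  At 35: no right child.
Full pre-order sequence: 7, 39, 23, 32, 28, 3, 37, 38, 15, 35, 2, 24, 6.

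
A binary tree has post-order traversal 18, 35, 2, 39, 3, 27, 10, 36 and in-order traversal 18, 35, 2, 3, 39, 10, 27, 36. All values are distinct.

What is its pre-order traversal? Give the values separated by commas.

36, 10, 3, 2, 35, 18, 39, 27

The last element of post-order is the root; it splits in-order into left and right subtrees.
Root 36: left subtree has 7 nodes {18, 35, 2, 3, 39, 10, 27}, right has 0 { }.
  Root 10: left subtree has 5 nodes {18, 35, 2, 3, 39}, right has 1 {27}.
    Root 3: left subtree has 3 nodes {18, 35, 2}, right has 1 {39}.
      Root 2: left subtree has 2 nodes {18, 35}, right has 0 { }.
        Root 35: left subtree has 1 node {18}, right has 0 { }.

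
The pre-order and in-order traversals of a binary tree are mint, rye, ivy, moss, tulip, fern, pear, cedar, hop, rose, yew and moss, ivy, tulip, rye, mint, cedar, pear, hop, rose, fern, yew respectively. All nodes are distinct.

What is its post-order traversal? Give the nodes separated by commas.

The first element of pre-order is the root; it splits in-order into left and right subtrees.
Root mint: left subtree has 4 nodes {moss, ivy, tulip, rye}, right has 6 {cedar, pear, hop, rose, fern, yew}.
  Root rye: left subtree has 3 nodes {moss, ivy, tulip}, right has 0 { }.
    Root ivy: left subtree has 1 node {moss}, right has 1 {tulip}.
  Root fern: left subtree has 4 nodes {cedar, pear, hop, rose}, right has 1 {yew}.
    Root pear: left subtree has 1 node {cedar}, right has 2 {hop, rose}.
      Root hop: left subtree has 0 nodes { }, right has 1 {rose}.

moss, tulip, ivy, rye, cedar, rose, hop, pear, yew, fern, mint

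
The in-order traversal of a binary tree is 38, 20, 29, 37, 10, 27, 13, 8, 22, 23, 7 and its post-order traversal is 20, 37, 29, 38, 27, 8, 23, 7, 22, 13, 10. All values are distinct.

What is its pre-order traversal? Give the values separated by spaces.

10 38 29 20 37 13 27 22 8 7 23

The last element of post-order is the root; it splits in-order into left and right subtrees.
Root 10: left subtree has 4 nodes {38, 20, 29, 37}, right has 6 {27, 13, 8, 22, 23, 7}.
  Root 38: left subtree has 0 nodes { }, right has 3 {20, 29, 37}.
    Root 29: left subtree has 1 node {20}, right has 1 {37}.
  Root 13: left subtree has 1 node {27}, right has 4 {8, 22, 23, 7}.
    Root 22: left subtree has 1 node {8}, right has 2 {23, 7}.
      Root 7: left subtree has 1 node {23}, right has 0 { }.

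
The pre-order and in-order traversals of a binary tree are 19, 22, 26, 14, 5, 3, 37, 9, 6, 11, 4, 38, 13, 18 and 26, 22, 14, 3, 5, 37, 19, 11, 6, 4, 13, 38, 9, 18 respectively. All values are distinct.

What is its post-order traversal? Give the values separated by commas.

The first element of pre-order is the root; it splits in-order into left and right subtrees.
Root 19: left subtree has 6 nodes {26, 22, 14, 3, 5, 37}, right has 7 {11, 6, 4, 13, 38, 9, 18}.
  Root 22: left subtree has 1 node {26}, right has 4 {14, 3, 5, 37}.
    Root 14: left subtree has 0 nodes { }, right has 3 {3, 5, 37}.
      Root 5: left subtree has 1 node {3}, right has 1 {37}.
  Root 9: left subtree has 5 nodes {11, 6, 4, 13, 38}, right has 1 {18}.
    Root 6: left subtree has 1 node {11}, right has 3 {4, 13, 38}.
      Root 4: left subtree has 0 nodes { }, right has 2 {13, 38}.
        Root 38: left subtree has 1 node {13}, right has 0 { }.

26, 3, 37, 5, 14, 22, 11, 13, 38, 4, 6, 18, 9, 19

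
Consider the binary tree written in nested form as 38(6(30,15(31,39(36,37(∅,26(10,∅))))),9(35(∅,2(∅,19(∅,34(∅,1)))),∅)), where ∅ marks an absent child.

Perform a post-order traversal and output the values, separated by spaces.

Post-order visits the left subtree, then the right subtree, then the node.
At 38: go left to 6.
  At 6: go left to 30.
    30 is a leaf — visit 30.
  At 6: go right to 15.
    At 15: go left to 31.
      31 is a leaf — visit 31.
    At 15: go right to 39.
      At 39: go left to 36.
        36 is a leaf — visit 36.
      At 39: go right to 37.
        At 37: no left child.
        At 37: go right to 26.
          At 26: go left to 10.
            10 is a leaf — visit 10.
          At 26: no right child.
          Visit 26.
        Visit 37.
      Visit 39.
    Visit 15.
  Visit 6.
At 38: go right to 9.
  At 9: go left to 35.
    At 35: no left child.
    At 35: go right to 2.
      At 2: no left child.
      At 2: go right to 19.
        At 19: no left child.
        At 19: go right to 34.
          At 34: no left child.
          At 34: go right to 1.
            1 is a leaf — visit 1.
          Visit 34.
        Visit 19.
      Visit 2.
    Visit 35.
  At 9: no right child.
  Visit 9.
Visit 38.

30 31 36 10 26 37 39 15 6 1 34 19 2 35 9 38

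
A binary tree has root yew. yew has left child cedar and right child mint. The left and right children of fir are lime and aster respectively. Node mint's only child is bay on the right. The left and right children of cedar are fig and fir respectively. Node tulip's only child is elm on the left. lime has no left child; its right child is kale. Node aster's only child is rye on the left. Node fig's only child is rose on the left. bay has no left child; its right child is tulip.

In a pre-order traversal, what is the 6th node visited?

lime

Pre-order visits the node, then its left subtree, then its right subtree.
Visit yew.
At yew: go left to cedar.
  Visit cedar.
  At cedar: go left to fig.
    Visit fig.
    At fig: go left to rose.
      rose is a leaf — visit rose.
    At fig: no right child.
  At cedar: go right to fir.
    Visit fir.
    At fir: go left to lime.
      Visit lime.
      At lime: no left child.
      At lime: go right to kale.
        kale is a leaf — visit kale.
    At fir: go right to aster.
      Visit aster.
      At aster: go left to rye.
        rye is a leaf — visit rye.
      At aster: no right child.
At yew: go right to mint.
  Visit mint.
  At mint: no left child.
  At mint: go right to bay.
    Visit bay.
    At bay: no left child.
    At bay: go right to tulip.
      Visit tulip.
      At tulip: go left to elm.
        elm is a leaf — visit elm.
      At tulip: no right child.
Full pre-order sequence: yew, cedar, fig, rose, fir, lime, kale, aster, rye, mint, bay, tulip, elm.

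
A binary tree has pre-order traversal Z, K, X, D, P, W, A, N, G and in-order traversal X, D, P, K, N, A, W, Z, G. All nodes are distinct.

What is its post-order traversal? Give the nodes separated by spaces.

P D X N A W K G Z

The first element of pre-order is the root; it splits in-order into left and right subtrees.
Root Z: left subtree has 7 nodes {X, D, P, K, N, A, W}, right has 1 {G}.
  Root K: left subtree has 3 nodes {X, D, P}, right has 3 {N, A, W}.
    Root X: left subtree has 0 nodes { }, right has 2 {D, P}.
      Root D: left subtree has 0 nodes { }, right has 1 {P}.
    Root W: left subtree has 2 nodes {N, A}, right has 0 { }.
      Root A: left subtree has 1 node {N}, right has 0 { }.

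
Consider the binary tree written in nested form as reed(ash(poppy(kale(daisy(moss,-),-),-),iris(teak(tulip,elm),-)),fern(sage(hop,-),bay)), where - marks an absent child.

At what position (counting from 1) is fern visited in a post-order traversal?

Post-order visits the left subtree, then the right subtree, then the node.
At reed: go left to ash.
  At ash: go left to poppy.
    At poppy: go left to kale.
      At kale: go left to daisy.
        At daisy: go left to moss.
          moss is a leaf — visit moss.
        At daisy: no right child.
        Visit daisy.
      At kale: no right child.
      Visit kale.
    At poppy: no right child.
    Visit poppy.
  At ash: go right to iris.
    At iris: go left to teak.
      At teak: go left to tulip.
        tulip is a leaf — visit tulip.
      At teak: go right to elm.
        elm is a leaf — visit elm.
      Visit teak.
    At iris: no right child.
    Visit iris.
  Visit ash.
At reed: go right to fern.
  At fern: go left to sage.
    At sage: go left to hop.
      hop is a leaf — visit hop.
    At sage: no right child.
    Visit sage.
  At fern: go right to bay.
    bay is a leaf — visit bay.
  Visit fern.
Visit reed.
Full post-order sequence: moss, daisy, kale, poppy, tulip, elm, teak, iris, ash, hop, sage, bay, fern, reed.

13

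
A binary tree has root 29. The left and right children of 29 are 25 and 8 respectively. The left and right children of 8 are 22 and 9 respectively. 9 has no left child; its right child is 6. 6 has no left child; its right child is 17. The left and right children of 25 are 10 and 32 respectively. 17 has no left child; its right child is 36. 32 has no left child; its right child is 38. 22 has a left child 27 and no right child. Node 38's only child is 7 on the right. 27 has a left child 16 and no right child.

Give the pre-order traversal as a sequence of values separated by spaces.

Pre-order visits the node, then its left subtree, then its right subtree.
Visit 29.
At 29: go left to 25.
  Visit 25.
  At 25: go left to 10.
    10 is a leaf — visit 10.
  At 25: go right to 32.
    Visit 32.
    At 32: no left child.
    At 32: go right to 38.
      Visit 38.
      At 38: no left child.
      At 38: go right to 7.
        7 is a leaf — visit 7.
At 29: go right to 8.
  Visit 8.
  At 8: go left to 22.
    Visit 22.
    At 22: go left to 27.
      Visit 27.
      At 27: go left to 16.
        16 is a leaf — visit 16.
      At 27: no right child.
    At 22: no right child.
  At 8: go right to 9.
    Visit 9.
    At 9: no left child.
    At 9: go right to 6.
      Visit 6.
      At 6: no left child.
      At 6: go right to 17.
        Visit 17.
        At 17: no left child.
        At 17: go right to 36.
          36 is a leaf — visit 36.

29 25 10 32 38 7 8 22 27 16 9 6 17 36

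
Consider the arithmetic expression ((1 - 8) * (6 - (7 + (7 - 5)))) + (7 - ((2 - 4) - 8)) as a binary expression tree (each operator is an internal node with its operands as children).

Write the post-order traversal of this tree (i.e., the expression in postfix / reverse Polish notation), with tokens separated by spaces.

Post-order on an expression tree gives postfix notation: for each operator, emit left operand, right operand, then the operator.

1 8 - 6 7 7 5 - + - * 7 2 4 - 8 - - +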